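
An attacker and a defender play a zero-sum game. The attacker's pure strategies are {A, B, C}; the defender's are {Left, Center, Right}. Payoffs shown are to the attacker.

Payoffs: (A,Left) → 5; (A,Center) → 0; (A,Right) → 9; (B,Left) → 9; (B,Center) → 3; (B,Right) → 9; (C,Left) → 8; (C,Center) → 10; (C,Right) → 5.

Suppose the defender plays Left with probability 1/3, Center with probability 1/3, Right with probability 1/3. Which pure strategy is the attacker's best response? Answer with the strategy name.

Expected payoff of A: (1/3)·5 + (1/3)·0 + (1/3)·9 = 14/3.
Expected payoff of B: (1/3)·9 + (1/3)·3 + (1/3)·9 = 7.
Expected payoff of C: (1/3)·8 + (1/3)·10 + (1/3)·5 = 23/3.
The largest is 23/3, so the attacker's best response is C.

C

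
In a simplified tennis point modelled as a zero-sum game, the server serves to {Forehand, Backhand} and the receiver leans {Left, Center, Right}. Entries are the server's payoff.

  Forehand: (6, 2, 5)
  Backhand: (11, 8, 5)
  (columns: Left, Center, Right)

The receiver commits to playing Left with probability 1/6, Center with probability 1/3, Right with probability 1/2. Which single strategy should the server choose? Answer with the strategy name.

Expected payoff of Forehand: (1/6)·6 + (1/3)·2 + (1/2)·5 = 25/6.
Expected payoff of Backhand: (1/6)·11 + (1/3)·8 + (1/2)·5 = 7.
The largest is 7, so the server's best response is Backhand.

Backhand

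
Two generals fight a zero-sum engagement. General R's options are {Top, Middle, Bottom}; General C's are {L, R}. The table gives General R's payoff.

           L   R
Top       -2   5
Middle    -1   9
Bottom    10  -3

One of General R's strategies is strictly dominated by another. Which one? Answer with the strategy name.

Top

Middle gives a strictly higher payoff than Top against every column: -1 > -2, 9 > 5.
So Top is strictly dominated and General R never plays it.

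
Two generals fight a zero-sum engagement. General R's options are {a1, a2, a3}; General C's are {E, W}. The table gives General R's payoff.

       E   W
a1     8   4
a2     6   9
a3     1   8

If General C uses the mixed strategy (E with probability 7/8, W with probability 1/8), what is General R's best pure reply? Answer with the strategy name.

a1

Expected payoff of a1: (7/8)·8 + (1/8)·4 = 15/2.
Expected payoff of a2: (7/8)·6 + (1/8)·9 = 51/8.
Expected payoff of a3: (7/8)·1 + (1/8)·8 = 15/8.
The largest is 15/2, so General R's best response is a1.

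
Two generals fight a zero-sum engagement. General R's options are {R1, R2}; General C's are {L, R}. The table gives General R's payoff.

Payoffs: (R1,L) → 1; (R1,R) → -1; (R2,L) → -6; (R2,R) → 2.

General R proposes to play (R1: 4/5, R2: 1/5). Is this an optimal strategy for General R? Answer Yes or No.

Against L this mix gives (4/5)·1 + (1/5)·(-6) = -2/5.
Against R this mix gives (4/5)·(-1) + (1/5)·2 = -2/5.
All of General C's active replies (L, R) yield -2/5, and no column does worse for General R. The mix makes General C indifferent and guarantees -2/5, so it is optimal.

Yes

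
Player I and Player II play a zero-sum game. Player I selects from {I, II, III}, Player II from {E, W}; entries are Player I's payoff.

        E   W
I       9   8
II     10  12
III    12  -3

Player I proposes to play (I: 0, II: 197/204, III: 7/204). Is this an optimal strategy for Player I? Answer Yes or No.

Against E this mix gives (197/204)·10 + (7/204)·12 = 1027/102.
Against W this mix gives (197/204)·12 + (7/204)·(-3) = 781/68.
Player II will play E, holding Player I to 1027/102. Shifting weight toward the row that does better against E would raise this floor (the equalizing mix achieves 174/17 against both E and W), so the proposed strategy is not optimal.

No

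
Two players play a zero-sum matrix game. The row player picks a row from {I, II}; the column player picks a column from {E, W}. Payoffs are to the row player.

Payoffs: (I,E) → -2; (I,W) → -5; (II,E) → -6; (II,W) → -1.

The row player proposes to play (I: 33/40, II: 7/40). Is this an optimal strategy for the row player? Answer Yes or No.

Against E this mix gives (33/40)·(-2) + (7/40)·(-6) = -27/10.
Against W this mix gives (33/40)·(-5) + (7/40)·(-1) = -43/10.
The column player will play W, holding the row player to -43/10. Shifting weight toward the row that does better against W would raise this floor (the equalizing mix achieves -7/2 against both W and E), so the proposed strategy is not optimal.

No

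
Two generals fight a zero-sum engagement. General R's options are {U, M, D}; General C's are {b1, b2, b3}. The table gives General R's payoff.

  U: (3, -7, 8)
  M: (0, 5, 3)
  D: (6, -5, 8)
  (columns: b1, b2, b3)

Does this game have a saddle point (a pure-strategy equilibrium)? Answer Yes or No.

No

Row minima: U → -7, M → 0, D → -5; maximin = 0.
Column maxima: b1 → 6, b2 → 5, b3 → 8; minimax = 5.
0 ≠ 5, so no pure-strategy equilibrium exists.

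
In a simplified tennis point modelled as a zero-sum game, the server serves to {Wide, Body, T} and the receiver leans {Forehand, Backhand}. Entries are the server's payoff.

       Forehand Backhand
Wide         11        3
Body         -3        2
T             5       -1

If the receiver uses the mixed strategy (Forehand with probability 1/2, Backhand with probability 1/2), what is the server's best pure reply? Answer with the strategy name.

Expected payoff of Wide: (1/2)·11 + (1/2)·3 = 7.
Expected payoff of Body: (1/2)·(-3) + (1/2)·2 = -1/2.
Expected payoff of T: (1/2)·5 + (1/2)·(-1) = 2.
The largest is 7, so the server's best response is Wide.

Wide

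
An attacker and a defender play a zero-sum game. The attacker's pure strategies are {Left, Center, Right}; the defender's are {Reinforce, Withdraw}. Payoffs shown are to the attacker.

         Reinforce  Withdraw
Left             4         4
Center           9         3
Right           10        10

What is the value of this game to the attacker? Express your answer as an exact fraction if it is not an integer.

10

Row minima: Left → 4, Center → 3, Right → 10; maximin = 10.
Column maxima: Reinforce → 10, Withdraw → 10; minimax = 10.
Since maximin = minimax = 10, there is a saddle point and the value is 10.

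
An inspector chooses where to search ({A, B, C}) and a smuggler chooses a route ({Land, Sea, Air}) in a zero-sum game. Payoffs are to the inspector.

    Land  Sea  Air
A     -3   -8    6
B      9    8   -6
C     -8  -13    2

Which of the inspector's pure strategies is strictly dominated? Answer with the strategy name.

C

A gives a strictly higher payoff than C against every column: -3 > -8, -8 > -13, 6 > 2.
So C is strictly dominated and the inspector never plays it.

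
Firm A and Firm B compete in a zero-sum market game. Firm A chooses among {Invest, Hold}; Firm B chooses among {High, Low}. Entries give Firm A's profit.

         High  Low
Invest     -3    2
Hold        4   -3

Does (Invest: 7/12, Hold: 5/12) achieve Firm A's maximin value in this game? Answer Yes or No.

Against High this mix gives (7/12)·(-3) + (5/12)·4 = -1/12.
Against Low this mix gives (7/12)·2 + (5/12)·(-3) = -1/12.
All of Firm B's active replies (High, Low) yield -1/12, and no column does worse for Firm A. The mix makes Firm B indifferent and guarantees -1/12, so it is optimal.

Yes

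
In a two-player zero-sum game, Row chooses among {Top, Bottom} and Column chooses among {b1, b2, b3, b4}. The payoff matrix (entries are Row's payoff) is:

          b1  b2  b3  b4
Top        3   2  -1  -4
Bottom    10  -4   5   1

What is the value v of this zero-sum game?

Row minima: Top → -4, Bottom → -4; maximin = -4.
Column maxima: b1 → 10, b2 → 2, b3 → 5, b4 → 1; minimax = 1.
-4 ≠ 1, so there is no saddle point; optimal play is mixed.
b1 is strictly dominated by b2 (it gives Row strictly more in every row), so Column never plays it.
b3 is strictly dominated by b4 (it gives Row strictly more in every row), so Column never plays it.
On the remaining 2×2 (Top, Bottom vs b2, b4):
Let Row play Top with probability p. Expected payoff against b2: 2p + (-4)(1−p) = 6p − 4; against b4: (-4)p + 1(1−p) = −5p + 1.
Setting these equal: 6p − 4 = −5p + 1 ⇒ 11p = 5 ⇒ p = 5/11, and the value is (6)·(5/11) − 4 = -14/11.
For Column: with q = P(b2), equating Top's and Bottom's payoffs gives 6q − 4 = −5q + 1 ⇒ q = 5/11.

-14/11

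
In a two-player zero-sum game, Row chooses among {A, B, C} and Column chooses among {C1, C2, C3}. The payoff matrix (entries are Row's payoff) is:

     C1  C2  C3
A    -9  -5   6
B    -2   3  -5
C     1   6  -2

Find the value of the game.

-2/3

Row minima: A → -9, B → -5, C → -2; maximin = -2.
Column maxima: C1 → 1, C2 → 6, C3 → 6; minimax = 1.
-2 ≠ 1, so there is no saddle point; optimal play is mixed.
B is strictly dominated by C, so Row never plays it.
C2 is strictly dominated by C1 (it gives Row strictly more in every row), so Column never plays it.
On the remaining 2×2 (A, C vs C1, C3):
Let Row play A with probability p. Expected payoff against C1: (-9)p + 1(1−p) = −10p + 1; against C3: 6p + (-2)(1−p) = 8p − 2.
Setting these equal: −10p + 1 = 8p − 2 ⇒ −18p = -3 ⇒ p = 1/6, and the value is (-10)·(1/6) + 1 = -2/3.
For Column: with q = P(C1), equating A's and C's payoffs gives −15q + 6 = 3q − 2 ⇒ q = 4/9.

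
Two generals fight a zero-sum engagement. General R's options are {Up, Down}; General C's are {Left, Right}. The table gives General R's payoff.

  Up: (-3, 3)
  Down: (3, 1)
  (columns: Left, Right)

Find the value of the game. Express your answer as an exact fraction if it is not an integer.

3/2

Row minima: Up → -3, Down → 1; maximin = 1.
Column maxima: Left → 3, Right → 3; minimax = 3.
1 ≠ 3, so there is no saddle point; optimal play is mixed.
Let General R play Up with probability p. Expected payoff against Left: (-3)p + 3(1−p) = −6p + 3; against Right: 3p + 1(1−p) = 2p + 1.
Setting these equal: −6p + 3 = 2p + 1 ⇒ −8p = -2 ⇒ p = 1/4, and the value is (-6)·(1/4) + 3 = 3/2.
For General C: with q = P(Left), equating Up's and Down's payoffs gives −6q + 3 = 2q + 1 ⇒ q = 1/4.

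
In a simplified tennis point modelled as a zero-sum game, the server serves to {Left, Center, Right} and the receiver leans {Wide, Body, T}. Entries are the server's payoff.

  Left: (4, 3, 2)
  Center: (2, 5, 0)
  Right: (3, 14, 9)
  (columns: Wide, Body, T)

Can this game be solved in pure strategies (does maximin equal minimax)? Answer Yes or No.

No

Row minima: Left → 2, Center → 0, Right → 3; maximin = 3.
Column maxima: Wide → 4, Body → 14, T → 9; minimax = 4.
3 ≠ 4, so no pure-strategy equilibrium exists.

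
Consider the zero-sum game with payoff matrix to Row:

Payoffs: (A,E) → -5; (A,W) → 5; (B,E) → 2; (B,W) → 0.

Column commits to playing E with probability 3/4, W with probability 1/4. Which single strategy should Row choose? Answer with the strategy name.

Expected payoff of A: (3/4)·(-5) + (1/4)·5 = -5/2.
Expected payoff of B: (3/4)·2 + (1/4)·0 = 3/2.
The largest is 3/2, so Row's best response is B.

B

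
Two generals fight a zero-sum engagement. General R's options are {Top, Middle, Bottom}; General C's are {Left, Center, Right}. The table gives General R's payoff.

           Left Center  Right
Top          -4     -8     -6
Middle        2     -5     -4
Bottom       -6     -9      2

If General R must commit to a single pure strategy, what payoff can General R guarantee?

Row minima: Top → -8, Middle → -5, Bottom → -9.
The best of these is -5.

-5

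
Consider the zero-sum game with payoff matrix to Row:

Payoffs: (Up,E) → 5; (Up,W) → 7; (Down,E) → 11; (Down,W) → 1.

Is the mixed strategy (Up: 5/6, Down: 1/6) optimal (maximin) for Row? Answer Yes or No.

Yes

Against E this mix gives (5/6)·5 + (1/6)·11 = 6.
Against W this mix gives (5/6)·7 + (1/6)·1 = 6.
All of Column's active replies (E, W) yield 6, and no column does worse for Row. The mix makes Column indifferent and guarantees 6, so it is optimal.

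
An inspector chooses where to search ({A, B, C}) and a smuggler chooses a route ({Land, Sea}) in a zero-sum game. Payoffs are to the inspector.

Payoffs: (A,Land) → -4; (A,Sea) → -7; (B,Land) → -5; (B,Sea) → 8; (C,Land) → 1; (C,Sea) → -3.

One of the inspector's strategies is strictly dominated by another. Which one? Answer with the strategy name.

C gives a strictly higher payoff than A against every column: 1 > -4, -3 > -7.
So A is strictly dominated and the inspector never plays it.

A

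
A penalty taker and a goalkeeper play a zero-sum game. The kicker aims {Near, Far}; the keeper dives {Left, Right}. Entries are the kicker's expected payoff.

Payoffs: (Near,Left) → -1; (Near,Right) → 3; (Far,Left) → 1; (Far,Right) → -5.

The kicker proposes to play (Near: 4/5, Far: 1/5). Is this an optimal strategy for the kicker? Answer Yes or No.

Against Left this mix gives (4/5)·(-1) + (1/5)·1 = -3/5.
Against Right this mix gives (4/5)·3 + (1/5)·(-5) = 7/5.
The keeper will play Left, holding the kicker to -3/5. Shifting weight toward the row that does better against Left would raise this floor (the equalizing mix achieves -1/5 against both Left and Right), so the proposed strategy is not optimal.

No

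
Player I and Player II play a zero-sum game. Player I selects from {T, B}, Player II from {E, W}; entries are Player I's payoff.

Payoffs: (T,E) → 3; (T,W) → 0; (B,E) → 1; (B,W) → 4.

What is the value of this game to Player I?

Row minima: T → 0, B → 1; maximin = 1.
Column maxima: E → 3, W → 4; minimax = 3.
1 ≠ 3, so there is no saddle point; optimal play is mixed.
Let Player I play T with probability p. Expected payoff against E: 3p + 1(1−p) = 2p + 1; against W: 0p + 4(1−p) = −4p + 4.
Setting these equal: 2p + 1 = −4p + 4 ⇒ 6p = 3 ⇒ p = 1/2, and the value is (2)·(1/2) + 1 = 2.
For Player II: with q = P(E), equating T's and B's payoffs gives 3q = −3q + 4 ⇒ q = 2/3.

2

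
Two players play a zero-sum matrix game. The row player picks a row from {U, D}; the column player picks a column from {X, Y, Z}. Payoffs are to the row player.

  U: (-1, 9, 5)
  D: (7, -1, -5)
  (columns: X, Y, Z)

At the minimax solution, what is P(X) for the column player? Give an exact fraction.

5/9

Row minima: U → -1, D → -5; maximin = -1.
Column maxima: X → 7, Y → 9, Z → 5; minimax = 5.
-1 ≠ 5, so there is no saddle point; optimal play is mixed.
Y is strictly dominated by Z (it gives the row player strictly more in every row), so the column player never plays it.
On the remaining 2×2 (U, D vs X, Z):
Let the row player play U with probability p. Expected payoff against X: (-1)p + 7(1−p) = −8p + 7; against Z: 5p + (-5)(1−p) = 10p − 5.
Setting these equal: −8p + 7 = 10p − 5 ⇒ −18p = -12 ⇒ p = 2/3, and the value is (-8)·(2/3) + 7 = 5/3.
For the column player: with q = P(X), equating U's and D's payoffs gives −6q + 5 = 12q − 5 ⇒ q = 5/9.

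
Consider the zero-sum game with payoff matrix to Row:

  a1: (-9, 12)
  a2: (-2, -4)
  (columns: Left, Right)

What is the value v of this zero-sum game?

-60/23

Row minima: a1 → -9, a2 → -4; maximin = -4.
Column maxima: Left → -2, Right → 12; minimax = -2.
-4 ≠ -2, so there is no saddle point; optimal play is mixed.
Let Row play a1 with probability p. Expected payoff against Left: (-9)p + (-2)(1−p) = −7p − 2; against Right: 12p + (-4)(1−p) = 16p − 4.
Setting these equal: −7p − 2 = 16p − 4 ⇒ −23p = -2 ⇒ p = 2/23, and the value is (-7)·(2/23) − 2 = -60/23.
For Column: with q = P(Left), equating a1's and a2's payoffs gives −21q + 12 = 2q − 4 ⇒ q = 16/23.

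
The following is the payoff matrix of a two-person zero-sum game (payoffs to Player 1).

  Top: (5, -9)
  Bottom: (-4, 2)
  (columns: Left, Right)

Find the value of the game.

-13/10

Row minima: Top → -9, Bottom → -4; maximin = -4.
Column maxima: Left → 5, Right → 2; minimax = 2.
-4 ≠ 2, so there is no saddle point; optimal play is mixed.
Let Player 1 play Top with probability p. Expected payoff against Left: 5p + (-4)(1−p) = 9p − 4; against Right: (-9)p + 2(1−p) = −11p + 2.
Setting these equal: 9p − 4 = −11p + 2 ⇒ 20p = 6 ⇒ p = 3/10, and the value is (9)·(3/10) − 4 = -13/10.
For Player 2: with q = P(Left), equating Top's and Bottom's payoffs gives 14q − 9 = −6q + 2 ⇒ q = 11/20.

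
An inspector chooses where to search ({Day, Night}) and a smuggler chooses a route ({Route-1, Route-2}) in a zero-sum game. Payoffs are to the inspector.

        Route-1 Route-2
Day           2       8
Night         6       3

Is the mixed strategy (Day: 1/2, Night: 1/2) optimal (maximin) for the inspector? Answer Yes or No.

No

Against Route-1 this mix gives (1/2)·2 + (1/2)·6 = 4.
Against Route-2 this mix gives (1/2)·8 + (1/2)·3 = 11/2.
The smuggler will play Route-1, holding the inspector to 4. Shifting weight toward the row that does better against Route-1 would raise this floor (the equalizing mix achieves 14/3 against both Route-1 and Route-2), so the proposed strategy is not optimal.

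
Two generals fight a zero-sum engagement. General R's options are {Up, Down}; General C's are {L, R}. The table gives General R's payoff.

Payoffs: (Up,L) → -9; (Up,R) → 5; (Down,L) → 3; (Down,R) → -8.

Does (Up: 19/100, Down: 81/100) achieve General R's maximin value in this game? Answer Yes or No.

Against L this mix gives (19/100)·(-9) + (81/100)·3 = 18/25.
Against R this mix gives (19/100)·5 + (81/100)·(-8) = -553/100.
General C will play R, holding General R to -553/100. Shifting weight toward the row that does better against R would raise this floor (the equalizing mix achieves -57/25 against both R and L), so the proposed strategy is not optimal.

No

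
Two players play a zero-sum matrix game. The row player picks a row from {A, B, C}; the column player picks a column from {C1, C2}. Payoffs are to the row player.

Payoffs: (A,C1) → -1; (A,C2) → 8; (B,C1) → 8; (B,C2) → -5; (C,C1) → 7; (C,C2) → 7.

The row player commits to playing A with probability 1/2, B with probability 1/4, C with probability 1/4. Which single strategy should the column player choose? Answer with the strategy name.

C1

If the column player plays C1, the row player's expected payoff is (1/2)·(-1) + (1/4)·8 + (1/4)·7 = 13/4.
If the column player plays C2, the row player's expected payoff is (1/2)·8 + (1/4)·(-5) + (1/4)·7 = 9/2.
The column player minimizes the row player's payoff; the smallest is 13/4, so the best response is C1.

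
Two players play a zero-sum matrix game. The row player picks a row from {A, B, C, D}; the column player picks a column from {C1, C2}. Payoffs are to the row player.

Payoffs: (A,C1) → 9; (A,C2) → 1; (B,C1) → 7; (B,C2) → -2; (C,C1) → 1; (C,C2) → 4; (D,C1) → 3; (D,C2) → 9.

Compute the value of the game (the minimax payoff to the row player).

Row minima: A → 1, B → -2, C → 1, D → 3; maximin = 3.
Column maxima: C1 → 9, C2 → 9; minimax = 9.
3 ≠ 9, so there is no saddle point; optimal play is mixed.
B is strictly dominated by A, so the row player never plays it.
C is strictly dominated by D, so the row player never plays it.
On the remaining 2×2 (A, D vs C1, C2):
Let the row player play A with probability p. Expected payoff against C1: 9p + 3(1−p) = 6p + 3; against C2: 1p + 9(1−p) = −8p + 9.
Setting these equal: 6p + 3 = −8p + 9 ⇒ 14p = 6 ⇒ p = 3/7, and the value is (6)·(3/7) + 3 = 39/7.
For the column player: with q = P(C1), equating A's and D's payoffs gives 8q + 1 = −6q + 9 ⇒ q = 4/7.

39/7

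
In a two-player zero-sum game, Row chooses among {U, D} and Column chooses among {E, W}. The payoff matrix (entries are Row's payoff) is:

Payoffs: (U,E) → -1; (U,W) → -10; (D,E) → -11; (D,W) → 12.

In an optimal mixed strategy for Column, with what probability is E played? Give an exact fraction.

11/16

Row minima: U → -10, D → -11; maximin = -10.
Column maxima: E → -1, W → 12; minimax = -1.
-10 ≠ -1, so there is no saddle point; optimal play is mixed.
Let Row play U with probability p. Expected payoff against E: (-1)p + (-11)(1−p) = 10p − 11; against W: (-10)p + 12(1−p) = −22p + 12.
Setting these equal: 10p − 11 = −22p + 12 ⇒ 32p = 23 ⇒ p = 23/32, and the value is (10)·(23/32) − 11 = -61/16.
For Column: with q = P(E), equating U's and D's payoffs gives 9q − 10 = −23q + 12 ⇒ q = 11/16.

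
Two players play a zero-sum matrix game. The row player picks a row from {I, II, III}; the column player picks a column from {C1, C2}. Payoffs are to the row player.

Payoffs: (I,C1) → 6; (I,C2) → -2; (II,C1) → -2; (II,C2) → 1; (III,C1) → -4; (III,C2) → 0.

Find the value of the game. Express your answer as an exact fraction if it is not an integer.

Row minima: I → -2, II → -2, III → -4; maximin = -2.
Column maxima: C1 → 6, C2 → 1; minimax = 1.
-2 ≠ 1, so there is no saddle point; optimal play is mixed.
III is strictly dominated by II, so the row player never plays it.
On the remaining 2×2 (I, II vs C1, C2):
Let the row player play I with probability p. Expected payoff against C1: 6p + (-2)(1−p) = 8p − 2; against C2: (-2)p + 1(1−p) = −3p + 1.
Setting these equal: 8p − 2 = −3p + 1 ⇒ 11p = 3 ⇒ p = 3/11, and the value is (8)·(3/11) − 2 = 2/11.
For the column player: with q = P(C1), equating I's and II's payoffs gives 8q − 2 = −3q + 1 ⇒ q = 3/11.

2/11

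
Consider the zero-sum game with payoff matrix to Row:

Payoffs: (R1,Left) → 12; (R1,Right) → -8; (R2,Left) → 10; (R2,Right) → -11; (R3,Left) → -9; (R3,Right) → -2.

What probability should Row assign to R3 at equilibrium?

20/27

Row minima: R1 → -8, R2 → -11, R3 → -9; maximin = -8.
Column maxima: Left → 12, Right → -2; minimax = -2.
-8 ≠ -2, so there is no saddle point; optimal play is mixed.
R2 is strictly dominated by R1, so Row never plays it.
On the remaining 2×2 (R1, R3 vs Left, Right):
Let Row play R1 with probability p. Expected payoff against Left: 12p + (-9)(1−p) = 21p − 9; against Right: (-8)p + (-2)(1−p) = −6p − 2.
Setting these equal: 21p − 9 = −6p − 2 ⇒ 27p = 7 ⇒ p = 7/27, and the value is (21)·(7/27) − 9 = -32/9.
For Column: with q = P(Left), equating R1's and R3's payoffs gives 20q − 8 = −7q − 2 ⇒ q = 2/9.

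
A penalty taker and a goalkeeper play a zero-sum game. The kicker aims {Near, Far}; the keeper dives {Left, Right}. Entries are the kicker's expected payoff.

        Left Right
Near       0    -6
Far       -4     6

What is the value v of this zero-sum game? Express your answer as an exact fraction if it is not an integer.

Row minima: Near → -6, Far → -4; maximin = -4.
Column maxima: Left → 0, Right → 6; minimax = 0.
-4 ≠ 0, so there is no saddle point; optimal play is mixed.
Let the kicker play Near with probability p. Expected payoff against Left: 0p + (-4)(1−p) = 4p − 4; against Right: (-6)p + 6(1−p) = −12p + 6.
Setting these equal: 4p − 4 = −12p + 6 ⇒ 16p = 10 ⇒ p = 5/8, and the value is (4)·(5/8) − 4 = -3/2.
For the keeper: with q = P(Left), equating Near's and Far's payoffs gives 6q − 6 = −10q + 6 ⇒ q = 3/4.

-3/2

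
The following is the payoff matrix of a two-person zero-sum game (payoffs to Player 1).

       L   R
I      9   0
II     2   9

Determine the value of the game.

81/16

Row minima: I → 0, II → 2; maximin = 2.
Column maxima: L → 9, R → 9; minimax = 9.
2 ≠ 9, so there is no saddle point; optimal play is mixed.
Let Player 1 play I with probability p. Expected payoff against L: 9p + 2(1−p) = 7p + 2; against R: 0p + 9(1−p) = −9p + 9.
Setting these equal: 7p + 2 = −9p + 9 ⇒ 16p = 7 ⇒ p = 7/16, and the value is (7)·(7/16) + 2 = 81/16.
For Player 2: with q = P(L), equating I's and II's payoffs gives 9q = −7q + 9 ⇒ q = 9/16.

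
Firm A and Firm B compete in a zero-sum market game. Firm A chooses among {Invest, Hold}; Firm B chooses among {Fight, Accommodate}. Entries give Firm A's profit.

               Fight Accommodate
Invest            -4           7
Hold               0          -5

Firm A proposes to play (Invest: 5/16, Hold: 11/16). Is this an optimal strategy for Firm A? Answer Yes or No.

Against Fight this mix gives (5/16)·(-4) + (11/16)·0 = -5/4.
Against Accommodate this mix gives (5/16)·7 + (11/16)·(-5) = -5/4.
All of Firm B's active replies (Fight, Accommodate) yield -5/4, and no column does worse for Firm A. The mix makes Firm B indifferent and guarantees -5/4, so it is optimal.

Yes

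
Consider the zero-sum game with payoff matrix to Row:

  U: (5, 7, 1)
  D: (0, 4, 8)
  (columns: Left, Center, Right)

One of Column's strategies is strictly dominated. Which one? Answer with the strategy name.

Center

Left holds Row's payoff strictly below Center in every row: 5 < 7, 0 < 4.
So Center is strictly dominated for Column.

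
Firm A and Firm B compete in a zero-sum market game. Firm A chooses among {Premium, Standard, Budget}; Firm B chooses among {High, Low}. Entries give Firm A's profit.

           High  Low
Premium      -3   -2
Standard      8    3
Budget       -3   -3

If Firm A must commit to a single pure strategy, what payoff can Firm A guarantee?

3

Row minima: Premium → -3, Standard → 3, Budget → -3.
The best of these is 3.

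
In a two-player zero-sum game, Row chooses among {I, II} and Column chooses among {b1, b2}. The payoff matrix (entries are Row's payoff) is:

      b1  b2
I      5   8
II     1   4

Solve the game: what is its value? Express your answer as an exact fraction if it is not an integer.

5

Row minima: I → 5, II → 1; maximin = 5.
Column maxima: b1 → 5, b2 → 8; minimax = 5.
Since maximin = minimax = 5, there is a saddle point and the value is 5.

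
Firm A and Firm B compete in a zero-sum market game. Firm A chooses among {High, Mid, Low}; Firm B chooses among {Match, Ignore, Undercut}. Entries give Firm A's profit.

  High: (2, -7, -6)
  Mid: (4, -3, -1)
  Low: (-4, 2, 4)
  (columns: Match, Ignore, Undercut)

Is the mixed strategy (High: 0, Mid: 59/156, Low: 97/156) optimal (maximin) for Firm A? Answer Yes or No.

No

Against Match this mix gives (59/156)·4 + (97/156)·(-4) = -38/39.
Against Ignore this mix gives (59/156)·(-3) + (97/156)·2 = 17/156.
Against Undercut this mix gives (59/156)·(-1) + (97/156)·4 = 329/156.
Firm B will play Match, holding Firm A to -38/39. Shifting weight toward the row that does better against Match would raise this floor (the equalizing mix achieves -4/13 against both Match and Ignore), so the proposed strategy is not optimal.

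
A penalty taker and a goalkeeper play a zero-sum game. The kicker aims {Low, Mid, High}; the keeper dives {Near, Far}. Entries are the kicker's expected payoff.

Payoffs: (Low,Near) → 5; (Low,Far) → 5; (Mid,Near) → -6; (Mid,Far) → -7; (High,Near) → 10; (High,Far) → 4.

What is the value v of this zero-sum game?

Row minima: Low → 5, Mid → -7, High → 4; maximin = 5.
Column maxima: Near → 10, Far → 5; minimax = 5.
Since maximin = minimax = 5, there is a saddle point and the value is 5.

5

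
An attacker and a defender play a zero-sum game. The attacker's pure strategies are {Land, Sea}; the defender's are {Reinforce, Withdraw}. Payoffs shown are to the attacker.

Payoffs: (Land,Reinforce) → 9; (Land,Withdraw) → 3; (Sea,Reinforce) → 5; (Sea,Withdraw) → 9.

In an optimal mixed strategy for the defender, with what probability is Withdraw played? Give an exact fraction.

Row minima: Land → 3, Sea → 5; maximin = 5.
Column maxima: Reinforce → 9, Withdraw → 9; minimax = 9.
5 ≠ 9, so there is no saddle point; optimal play is mixed.
Let the attacker play Land with probability p. Expected payoff against Reinforce: 9p + 5(1−p) = 4p + 5; against Withdraw: 3p + 9(1−p) = −6p + 9.
Setting these equal: 4p + 5 = −6p + 9 ⇒ 10p = 4 ⇒ p = 2/5, and the value is (4)·(2/5) + 5 = 33/5.
For the defender: with q = P(Reinforce), equating Land's and Sea's payoffs gives 6q + 3 = −4q + 9 ⇒ q = 3/5.

2/5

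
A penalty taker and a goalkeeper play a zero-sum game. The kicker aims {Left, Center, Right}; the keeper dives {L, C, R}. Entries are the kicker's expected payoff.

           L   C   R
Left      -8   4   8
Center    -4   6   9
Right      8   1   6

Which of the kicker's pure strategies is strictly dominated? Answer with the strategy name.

Center gives a strictly higher payoff than Left against every column: -4 > -8, 6 > 4, 9 > 8.
So Left is strictly dominated and the kicker never plays it.

Left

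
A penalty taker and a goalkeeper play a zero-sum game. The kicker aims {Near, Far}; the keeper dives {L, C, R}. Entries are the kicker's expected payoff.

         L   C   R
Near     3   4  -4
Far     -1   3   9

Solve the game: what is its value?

23/17

Row minima: Near → -4, Far → -1; maximin = -1.
Column maxima: L → 3, C → 4, R → 9; minimax = 3.
-1 ≠ 3, so there is no saddle point; optimal play is mixed.
C is strictly dominated by L (it gives the kicker strictly more in every row), so the keeper never plays it.
On the remaining 2×2 (Near, Far vs L, R):
Let the kicker play Near with probability p. Expected payoff against L: 3p + (-1)(1−p) = 4p − 1; against R: (-4)p + 9(1−p) = −13p + 9.
Setting these equal: 4p − 1 = −13p + 9 ⇒ 17p = 10 ⇒ p = 10/17, and the value is (4)·(10/17) − 1 = 23/17.
For the keeper: with q = P(L), equating Near's and Far's payoffs gives 7q − 4 = −10q + 9 ⇒ q = 13/17.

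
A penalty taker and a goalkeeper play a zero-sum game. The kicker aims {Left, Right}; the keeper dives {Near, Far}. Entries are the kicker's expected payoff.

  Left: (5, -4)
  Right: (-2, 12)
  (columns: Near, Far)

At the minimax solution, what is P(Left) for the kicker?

Row minima: Left → -4, Right → -2; maximin = -2.
Column maxima: Near → 5, Far → 12; minimax = 5.
-2 ≠ 5, so there is no saddle point; optimal play is mixed.
Let the kicker play Left with probability p. Expected payoff against Near: 5p + (-2)(1−p) = 7p − 2; against Far: (-4)p + 12(1−p) = −16p + 12.
Setting these equal: 7p − 2 = −16p + 12 ⇒ 23p = 14 ⇒ p = 14/23, and the value is (7)·(14/23) − 2 = 52/23.
For the keeper: with q = P(Near), equating Left's and Right's payoffs gives 9q − 4 = −14q + 12 ⇒ q = 16/23.

14/23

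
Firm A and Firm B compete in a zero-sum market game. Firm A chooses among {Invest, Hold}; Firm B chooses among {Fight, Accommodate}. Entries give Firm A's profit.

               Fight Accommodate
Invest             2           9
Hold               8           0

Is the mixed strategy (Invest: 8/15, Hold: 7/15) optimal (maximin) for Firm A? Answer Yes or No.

Against Fight this mix gives (8/15)·2 + (7/15)·8 = 24/5.
Against Accommodate this mix gives (8/15)·9 + (7/15)·0 = 24/5.
All of Firm B's active replies (Fight, Accommodate) yield 24/5, and no column does worse for Firm A. The mix makes Firm B indifferent and guarantees 24/5, so it is optimal.

Yes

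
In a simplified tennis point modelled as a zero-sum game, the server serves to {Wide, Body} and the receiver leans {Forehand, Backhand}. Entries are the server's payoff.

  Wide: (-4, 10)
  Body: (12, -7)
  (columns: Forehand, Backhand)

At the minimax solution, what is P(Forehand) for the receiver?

Row minima: Wide → -4, Body → -7; maximin = -4.
Column maxima: Forehand → 12, Backhand → 10; minimax = 10.
-4 ≠ 10, so there is no saddle point; optimal play is mixed.
Let the server play Wide with probability p. Expected payoff against Forehand: (-4)p + 12(1−p) = −16p + 12; against Backhand: 10p + (-7)(1−p) = 17p − 7.
Setting these equal: −16p + 12 = 17p − 7 ⇒ −33p = -19 ⇒ p = 19/33, and the value is (-16)·(19/33) + 12 = 92/33.
For the receiver: with q = P(Forehand), equating Wide's and Body's payoffs gives −14q + 10 = 19q − 7 ⇒ q = 17/33.

17/33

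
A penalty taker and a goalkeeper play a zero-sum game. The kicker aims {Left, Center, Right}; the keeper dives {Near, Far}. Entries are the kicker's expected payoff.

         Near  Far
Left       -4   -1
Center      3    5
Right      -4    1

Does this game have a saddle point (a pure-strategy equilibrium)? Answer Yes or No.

Row minima: Left → -4, Center → 3, Right → -4; maximin = 3.
Column maxima: Near → 3, Far → 5; minimax = 3.
maximin = minimax = 3, so a saddle point exists.

Yes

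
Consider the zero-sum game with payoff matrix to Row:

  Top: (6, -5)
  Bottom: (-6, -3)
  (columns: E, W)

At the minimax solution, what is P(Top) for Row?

Row minima: Top → -5, Bottom → -6; maximin = -5.
Column maxima: E → 6, W → -3; minimax = -3.
-5 ≠ -3, so there is no saddle point; optimal play is mixed.
Let Row play Top with probability p. Expected payoff against E: 6p + (-6)(1−p) = 12p − 6; against W: (-5)p + (-3)(1−p) = −2p − 3.
Setting these equal: 12p − 6 = −2p − 3 ⇒ 14p = 3 ⇒ p = 3/14, and the value is (12)·(3/14) − 6 = -24/7.
For Column: with q = P(E), equating Top's and Bottom's payoffs gives 11q − 5 = −3q − 3 ⇒ q = 1/7.

3/14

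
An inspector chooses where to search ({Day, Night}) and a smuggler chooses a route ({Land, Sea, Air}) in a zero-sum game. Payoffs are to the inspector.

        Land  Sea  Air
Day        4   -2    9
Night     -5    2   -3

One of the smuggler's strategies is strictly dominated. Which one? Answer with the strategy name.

Air

Land holds the inspector's payoff strictly below Air in every row: 4 < 9, -5 < -3.
So Air is strictly dominated for the smuggler.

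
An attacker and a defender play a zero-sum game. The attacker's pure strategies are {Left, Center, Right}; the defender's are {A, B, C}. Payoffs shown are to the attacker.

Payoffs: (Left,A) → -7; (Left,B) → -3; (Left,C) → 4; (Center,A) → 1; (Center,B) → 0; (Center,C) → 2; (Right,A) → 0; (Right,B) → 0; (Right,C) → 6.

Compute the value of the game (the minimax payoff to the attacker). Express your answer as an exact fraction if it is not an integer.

0

Row minima: Left → -7, Center → 0, Right → 0; maximin = 0.
Column maxima: A → 1, B → 0, C → 6; minimax = 0.
Since maximin = minimax = 0, there is a saddle point and the value is 0.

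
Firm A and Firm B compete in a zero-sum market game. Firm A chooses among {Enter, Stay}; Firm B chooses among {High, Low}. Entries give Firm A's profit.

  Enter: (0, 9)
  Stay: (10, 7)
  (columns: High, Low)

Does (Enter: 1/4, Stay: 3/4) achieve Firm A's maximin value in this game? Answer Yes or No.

Against High this mix gives (1/4)·0 + (3/4)·10 = 15/2.
Against Low this mix gives (1/4)·9 + (3/4)·7 = 15/2.
All of Firm B's active replies (High, Low) yield 15/2, and no column does worse for Firm A. The mix makes Firm B indifferent and guarantees 15/2, so it is optimal.

Yes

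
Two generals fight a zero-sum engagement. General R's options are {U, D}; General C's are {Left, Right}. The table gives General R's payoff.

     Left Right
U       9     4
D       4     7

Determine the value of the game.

47/8

Row minima: U → 4, D → 4; maximin = 4.
Column maxima: Left → 9, Right → 7; minimax = 7.
4 ≠ 7, so there is no saddle point; optimal play is mixed.
Let General R play U with probability p. Expected payoff against Left: 9p + 4(1−p) = 5p + 4; against Right: 4p + 7(1−p) = −3p + 7.
Setting these equal: 5p + 4 = −3p + 7 ⇒ 8p = 3 ⇒ p = 3/8, and the value is (5)·(3/8) + 4 = 47/8.
For General C: with q = P(Left), equating U's and D's payoffs gives 5q + 4 = −3q + 7 ⇒ q = 3/8.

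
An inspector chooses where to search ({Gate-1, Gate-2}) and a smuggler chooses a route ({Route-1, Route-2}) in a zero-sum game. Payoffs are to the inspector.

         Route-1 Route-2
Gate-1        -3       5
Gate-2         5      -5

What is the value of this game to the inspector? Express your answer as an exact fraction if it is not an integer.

Row minima: Gate-1 → -3, Gate-2 → -5; maximin = -3.
Column maxima: Route-1 → 5, Route-2 → 5; minimax = 5.
-3 ≠ 5, so there is no saddle point; optimal play is mixed.
Let the inspector play Gate-1 with probability p. Expected payoff against Route-1: (-3)p + 5(1−p) = −8p + 5; against Route-2: 5p + (-5)(1−p) = 10p − 5.
Setting these equal: −8p + 5 = 10p − 5 ⇒ −18p = -10 ⇒ p = 5/9, and the value is (-8)·(5/9) + 5 = 5/9.
For the smuggler: with q = P(Route-1), equating Gate-1's and Gate-2's payoffs gives −8q + 5 = 10q − 5 ⇒ q = 5/9.

5/9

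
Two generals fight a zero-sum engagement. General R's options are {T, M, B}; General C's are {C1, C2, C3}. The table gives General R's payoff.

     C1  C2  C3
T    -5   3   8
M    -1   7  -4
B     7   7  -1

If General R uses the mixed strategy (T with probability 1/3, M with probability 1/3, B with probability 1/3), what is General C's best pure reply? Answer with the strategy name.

C1

If General C plays C1, General R's expected payoff is (1/3)·(-5) + (1/3)·(-1) + (1/3)·7 = 1/3.
If General C plays C2, General R's expected payoff is (1/3)·3 + (1/3)·7 + (1/3)·7 = 17/3.
If General C plays C3, General R's expected payoff is (1/3)·8 + (1/3)·(-4) + (1/3)·(-1) = 1.
General C minimizes General R's payoff; the smallest is 1/3, so the best response is C1.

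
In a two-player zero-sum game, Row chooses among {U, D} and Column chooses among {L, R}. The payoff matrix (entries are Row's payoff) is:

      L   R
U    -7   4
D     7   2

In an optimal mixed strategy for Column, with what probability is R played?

Row minima: U → -7, D → 2; maximin = 2.
Column maxima: L → 7, R → 4; minimax = 4.
2 ≠ 4, so there is no saddle point; optimal play is mixed.
Let Row play U with probability p. Expected payoff against L: (-7)p + 7(1−p) = −14p + 7; against R: 4p + 2(1−p) = 2p + 2.
Setting these equal: −14p + 7 = 2p + 2 ⇒ −16p = -5 ⇒ p = 5/16, and the value is (-14)·(5/16) + 7 = 21/8.
For Column: with q = P(L), equating U's and D's payoffs gives −11q + 4 = 5q + 2 ⇒ q = 1/8.

7/8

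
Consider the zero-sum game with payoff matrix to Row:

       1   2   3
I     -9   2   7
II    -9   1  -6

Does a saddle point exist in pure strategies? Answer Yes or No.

Row minima: I → -9, II → -9; maximin = -9.
Column maxima: 1 → -9, 2 → 2, 3 → 7; minimax = -9.
maximin = minimax = -9, so a saddle point exists.

Yes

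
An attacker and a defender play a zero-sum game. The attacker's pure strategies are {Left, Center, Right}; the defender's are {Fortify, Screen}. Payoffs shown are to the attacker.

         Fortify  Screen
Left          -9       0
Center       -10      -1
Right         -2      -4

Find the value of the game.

-36/11

Row minima: Left → -9, Center → -10, Right → -4; maximin = -4.
Column maxima: Fortify → -2, Screen → 0; minimax = -2.
-4 ≠ -2, so there is no saddle point; optimal play is mixed.
Center is strictly dominated by Left, so the attacker never plays it.
On the remaining 2×2 (Left, Right vs Fortify, Screen):
Let the attacker play Left with probability p. Expected payoff against Fortify: (-9)p + (-2)(1−p) = −7p − 2; against Screen: 0p + (-4)(1−p) = 4p − 4.
Setting these equal: −7p − 2 = 4p − 4 ⇒ −11p = -2 ⇒ p = 2/11, and the value is (-7)·(2/11) − 2 = -36/11.
For the defender: with q = P(Fortify), equating Left's and Right's payoffs gives −9q = 2q − 4 ⇒ q = 4/11.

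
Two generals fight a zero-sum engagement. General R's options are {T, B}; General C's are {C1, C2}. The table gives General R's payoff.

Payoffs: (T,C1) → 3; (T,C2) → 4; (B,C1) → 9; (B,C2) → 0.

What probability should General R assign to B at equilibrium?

1/10

Row minima: T → 3, B → 0; maximin = 3.
Column maxima: C1 → 9, C2 → 4; minimax = 4.
3 ≠ 4, so there is no saddle point; optimal play is mixed.
Let General R play T with probability p. Expected payoff against C1: 3p + 9(1−p) = −6p + 9; against C2: 4p + 0(1−p) = 4p.
Setting these equal: −6p + 9 = 4p ⇒ −10p = -9 ⇒ p = 9/10, and the value is (-6)·(9/10) + 9 = 18/5.
For General C: with q = P(C1), equating T's and B's payoffs gives −q + 4 = 9q ⇒ q = 2/5.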